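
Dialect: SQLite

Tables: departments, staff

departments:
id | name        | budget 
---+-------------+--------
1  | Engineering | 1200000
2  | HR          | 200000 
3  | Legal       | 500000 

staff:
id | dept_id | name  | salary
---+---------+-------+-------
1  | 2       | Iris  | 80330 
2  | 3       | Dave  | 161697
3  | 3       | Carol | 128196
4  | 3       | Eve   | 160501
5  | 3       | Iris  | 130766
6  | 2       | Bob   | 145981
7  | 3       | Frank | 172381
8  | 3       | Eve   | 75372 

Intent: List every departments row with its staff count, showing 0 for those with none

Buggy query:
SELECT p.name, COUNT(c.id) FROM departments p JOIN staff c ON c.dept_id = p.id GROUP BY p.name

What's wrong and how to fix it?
Bug: An inner join excludes parents with zero children

Fix: Use LEFT JOIN so parents without children still appear (COUNT(c.id) gives 0)

Corrected query:
SELECT p.name, COUNT(c.id) FROM departments p LEFT JOIN staff c ON c.dept_id = p.id GROUP BY p.name

Result:
name        | COUNT(c.id)
------------+------------
Engineering | 0          
HR          | 2          
Legal       | 6          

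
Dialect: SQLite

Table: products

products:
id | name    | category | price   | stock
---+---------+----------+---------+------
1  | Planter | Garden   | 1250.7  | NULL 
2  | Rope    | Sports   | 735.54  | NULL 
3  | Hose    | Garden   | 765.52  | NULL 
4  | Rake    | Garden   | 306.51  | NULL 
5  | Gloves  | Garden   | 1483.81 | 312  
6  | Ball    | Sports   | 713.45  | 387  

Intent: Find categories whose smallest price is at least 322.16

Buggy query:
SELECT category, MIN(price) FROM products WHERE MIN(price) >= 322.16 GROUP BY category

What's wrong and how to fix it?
Bug: MIN() in WHERE is a misuse of aggregate

Fix: Use HAVING for the per-group MIN condition

Corrected query:
SELECT category, MIN(price) FROM products GROUP BY category HAVING MIN(price) >= 322.16

Result:
category | MIN(price)
---------+-----------
Sports   | 713.45    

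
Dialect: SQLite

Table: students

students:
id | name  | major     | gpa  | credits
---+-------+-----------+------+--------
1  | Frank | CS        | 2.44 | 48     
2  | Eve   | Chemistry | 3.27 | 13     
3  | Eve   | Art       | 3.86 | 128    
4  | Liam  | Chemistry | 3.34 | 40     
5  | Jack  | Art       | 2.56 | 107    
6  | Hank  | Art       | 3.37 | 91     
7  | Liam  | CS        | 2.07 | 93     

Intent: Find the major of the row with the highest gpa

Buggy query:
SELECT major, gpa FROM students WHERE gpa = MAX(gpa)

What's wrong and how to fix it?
Bug: WHERE is evaluated per row; an aggregate over the whole table isn't defined there

Fix: Use a subquery: WHERE gpa = (SELECT MAX(gpa) FROM students)

Corrected query:
SELECT major, gpa FROM students WHERE gpa = (SELECT MAX(gpa) FROM students)

Result:
major | gpa 
------+-----
Art   | 3.86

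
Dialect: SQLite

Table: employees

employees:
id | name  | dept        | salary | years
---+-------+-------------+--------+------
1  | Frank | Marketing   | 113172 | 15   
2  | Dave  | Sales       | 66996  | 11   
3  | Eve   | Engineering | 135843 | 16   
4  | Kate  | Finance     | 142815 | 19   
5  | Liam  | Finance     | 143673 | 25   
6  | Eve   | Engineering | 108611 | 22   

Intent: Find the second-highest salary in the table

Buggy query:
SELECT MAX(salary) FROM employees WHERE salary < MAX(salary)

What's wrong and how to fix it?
Bug: MAX(salary) on the right of the comparison is an aggregate-in-WHERE error

Fix: Compute the overall MAX in a subquery, then take MAX of rows below it

Corrected query:
SELECT MAX(salary) FROM employees WHERE salary < (SELECT MAX(salary) FROM employees)

Result:
MAX(salary)
-----------
142815     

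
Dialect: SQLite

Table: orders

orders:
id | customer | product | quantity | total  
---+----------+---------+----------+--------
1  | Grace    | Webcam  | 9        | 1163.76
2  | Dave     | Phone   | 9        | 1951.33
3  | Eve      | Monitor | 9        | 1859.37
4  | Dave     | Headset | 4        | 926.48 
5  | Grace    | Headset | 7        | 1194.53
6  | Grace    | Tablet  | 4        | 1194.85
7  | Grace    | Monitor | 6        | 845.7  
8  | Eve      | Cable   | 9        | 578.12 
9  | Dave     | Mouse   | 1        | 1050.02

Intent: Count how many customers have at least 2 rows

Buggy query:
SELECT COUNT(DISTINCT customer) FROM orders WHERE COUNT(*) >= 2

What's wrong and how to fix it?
Bug: COUNT(*) cannot appear in WHERE; the per-group count doesn't exist yet

Fix: Use a subquery that GROUPs and filters with HAVING, then count its rows

Corrected query:
SELECT COUNT(*) FROM (SELECT customer FROM orders GROUP BY customer HAVING COUNT(*) >= 2)

Result:
COUNT(*)
--------
3       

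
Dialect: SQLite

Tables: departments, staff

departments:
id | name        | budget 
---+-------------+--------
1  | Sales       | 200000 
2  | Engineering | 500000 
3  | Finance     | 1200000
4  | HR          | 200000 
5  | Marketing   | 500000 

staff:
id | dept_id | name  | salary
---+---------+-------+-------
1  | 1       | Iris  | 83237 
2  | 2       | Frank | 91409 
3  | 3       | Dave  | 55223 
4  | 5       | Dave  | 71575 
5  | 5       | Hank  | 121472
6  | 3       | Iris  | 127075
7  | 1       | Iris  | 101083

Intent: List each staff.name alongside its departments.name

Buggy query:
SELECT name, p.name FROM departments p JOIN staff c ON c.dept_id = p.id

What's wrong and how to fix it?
Bug: 'name' exists in both joined tables, so the database can't tell which one is meant

Fix: Prefix ambiguous columns with the table alias

Corrected query:
SELECT c.name, p.name FROM departments p JOIN staff c ON c.dept_id = p.id

Result:
name  | name       
------+------------
Iris  | Sales      
Frank | Engineering
Dave  | Finance    
Dave  | Marketing  
Hank  | Marketing  
Iris  | Finance    
Iris  | Sales      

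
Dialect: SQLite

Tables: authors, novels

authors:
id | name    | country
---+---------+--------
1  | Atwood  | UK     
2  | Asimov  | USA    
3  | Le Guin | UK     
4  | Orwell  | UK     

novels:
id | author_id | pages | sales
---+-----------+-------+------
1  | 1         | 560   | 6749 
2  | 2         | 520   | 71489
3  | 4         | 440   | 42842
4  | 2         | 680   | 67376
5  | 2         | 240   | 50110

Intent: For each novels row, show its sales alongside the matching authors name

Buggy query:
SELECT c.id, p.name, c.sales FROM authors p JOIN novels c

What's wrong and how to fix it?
Bug: Missing join condition: each novels row is matched to all authors rows instead of just its own

Fix: Specify the join condition linking the foreign key to the parent id

Corrected query:
SELECT c.id, p.name, c.sales FROM authors p JOIN novels c ON c.author_id = p.id

Result:
id | name   | sales
---+--------+------
1  | Atwood | 6749 
2  | Asimov | 71489
3  | Orwell | 42842
4  | Asimov | 67376
5  | Asimov | 50110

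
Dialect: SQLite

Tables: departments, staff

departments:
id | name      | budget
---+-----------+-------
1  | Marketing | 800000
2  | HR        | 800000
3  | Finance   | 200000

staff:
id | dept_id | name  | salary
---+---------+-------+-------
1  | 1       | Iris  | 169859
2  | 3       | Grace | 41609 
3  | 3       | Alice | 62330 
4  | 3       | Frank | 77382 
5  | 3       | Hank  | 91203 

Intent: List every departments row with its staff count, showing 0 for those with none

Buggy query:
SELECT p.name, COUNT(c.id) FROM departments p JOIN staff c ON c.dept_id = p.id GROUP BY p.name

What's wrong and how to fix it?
Bug: An inner join excludes parents with zero children

Fix: Use LEFT JOIN so parents without children still appear (COUNT(c.id) gives 0)

Corrected query:
SELECT p.name, COUNT(c.id) FROM departments p LEFT JOIN staff c ON c.dept_id = p.id GROUP BY p.name

Result:
name      | COUNT(c.id)
----------+------------
Finance   | 4          
HR        | 0          
Marketing | 1          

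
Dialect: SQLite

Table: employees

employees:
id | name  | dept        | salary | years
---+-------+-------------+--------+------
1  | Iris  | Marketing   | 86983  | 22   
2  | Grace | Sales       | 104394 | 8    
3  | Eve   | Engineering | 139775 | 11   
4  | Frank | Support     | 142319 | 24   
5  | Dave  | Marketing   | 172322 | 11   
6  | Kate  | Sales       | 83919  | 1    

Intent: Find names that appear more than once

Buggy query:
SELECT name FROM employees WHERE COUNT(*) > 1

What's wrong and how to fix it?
Bug: WHERE can't reference COUNT(*); aggregates are computed after WHERE

Fix: Group first, then use HAVING for the count condition

Corrected query:
SELECT name FROM employees GROUP BY name HAVING COUNT(*) > 1

Result:
(no rows)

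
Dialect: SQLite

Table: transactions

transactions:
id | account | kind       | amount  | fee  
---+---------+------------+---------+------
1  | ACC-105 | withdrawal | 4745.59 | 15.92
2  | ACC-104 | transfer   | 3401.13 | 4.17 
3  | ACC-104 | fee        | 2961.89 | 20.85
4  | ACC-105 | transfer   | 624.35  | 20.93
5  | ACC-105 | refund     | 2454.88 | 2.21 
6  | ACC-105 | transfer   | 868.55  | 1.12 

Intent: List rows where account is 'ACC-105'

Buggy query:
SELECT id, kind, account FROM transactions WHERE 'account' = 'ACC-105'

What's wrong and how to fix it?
Bug: Single quotes denote string literals in SQL; the column name is being compared as a constant string

Fix: Remove the quotes around the column name (or use double quotes for an identifier)

Corrected query:
SELECT id, kind, account FROM transactions WHERE account = 'ACC-105'

Result:
id | kind       | account
---+------------+--------
1  | withdrawal | ACC-105
4  | transfer   | ACC-105
5  | refund     | ACC-105
6  | transfer   | ACC-105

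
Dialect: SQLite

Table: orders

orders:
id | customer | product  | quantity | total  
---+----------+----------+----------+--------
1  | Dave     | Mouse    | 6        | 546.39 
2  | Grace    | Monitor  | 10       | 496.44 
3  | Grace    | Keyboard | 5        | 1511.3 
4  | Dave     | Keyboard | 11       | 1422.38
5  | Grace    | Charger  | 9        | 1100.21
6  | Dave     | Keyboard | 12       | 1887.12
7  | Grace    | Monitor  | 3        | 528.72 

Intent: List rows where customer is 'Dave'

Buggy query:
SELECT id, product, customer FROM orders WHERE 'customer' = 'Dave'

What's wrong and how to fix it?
Bug: Single quotes denote string literals in SQL; the column name is being compared as a constant string

Fix: Reference the column as customer without single quotes

Corrected query:
SELECT id, product, customer FROM orders WHERE customer = 'Dave'

Result:
id | product  | customer
---+----------+---------
1  | Mouse    | Dave    
4  | Keyboard | Dave    
6  | Keyboard | Dave    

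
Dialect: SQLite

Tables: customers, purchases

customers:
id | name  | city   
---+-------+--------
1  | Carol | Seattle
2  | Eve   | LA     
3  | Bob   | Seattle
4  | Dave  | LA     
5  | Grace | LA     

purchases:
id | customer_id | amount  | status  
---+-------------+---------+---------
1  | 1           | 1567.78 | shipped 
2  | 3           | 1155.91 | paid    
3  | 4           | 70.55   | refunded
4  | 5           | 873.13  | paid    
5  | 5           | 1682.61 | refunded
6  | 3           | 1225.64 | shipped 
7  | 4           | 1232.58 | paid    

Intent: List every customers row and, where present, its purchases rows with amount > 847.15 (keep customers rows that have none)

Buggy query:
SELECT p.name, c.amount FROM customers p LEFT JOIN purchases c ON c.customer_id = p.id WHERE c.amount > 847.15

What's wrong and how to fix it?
Bug: A WHERE condition on the right-hand table after LEFT JOIN drops unmatched parents

Fix: Move the right-table condition into the ON clause so unmatched parents are kept

Corrected query:
SELECT p.name, c.amount FROM customers p LEFT JOIN purchases c ON c.customer_id = p.id AND c.amount > 847.15

Result:
name  | amount 
------+--------
Carol | 1567.78
Eve   | NULL   
Bob   | 1155.91
Bob   | 1225.64
Dave  | 1232.58
Grace | 873.13 
Grace | 1682.61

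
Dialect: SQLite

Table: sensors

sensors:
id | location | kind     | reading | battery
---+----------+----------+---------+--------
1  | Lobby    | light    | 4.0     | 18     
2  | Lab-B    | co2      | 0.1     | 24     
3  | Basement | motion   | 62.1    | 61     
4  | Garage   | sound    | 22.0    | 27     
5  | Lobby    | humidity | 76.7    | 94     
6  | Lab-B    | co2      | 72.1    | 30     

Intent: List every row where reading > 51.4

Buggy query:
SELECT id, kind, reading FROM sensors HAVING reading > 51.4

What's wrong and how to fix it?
Bug: This is a non-aggregate query (no GROUP BY, no aggregates), so in SQLite the HAVING clause is invalid here; a row-level condition belongs in WHERE

Fix: Use WHERE for row-level filtering

Corrected query:
SELECT id, kind, reading FROM sensors WHERE reading > 51.4

Result:
id | kind     | reading
---+----------+--------
3  | motion   | 62.1   
5  | humidity | 76.7   
6  | co2      | 72.1   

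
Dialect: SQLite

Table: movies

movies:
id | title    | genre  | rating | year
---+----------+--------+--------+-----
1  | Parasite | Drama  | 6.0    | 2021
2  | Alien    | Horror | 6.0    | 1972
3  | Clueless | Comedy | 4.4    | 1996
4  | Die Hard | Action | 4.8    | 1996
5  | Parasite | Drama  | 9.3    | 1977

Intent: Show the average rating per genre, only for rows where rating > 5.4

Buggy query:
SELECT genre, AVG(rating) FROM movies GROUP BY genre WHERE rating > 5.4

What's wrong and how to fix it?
Bug: Row-level WHERE must come before GROUP BY in the clause order

Fix: Move the WHERE clause before GROUP BY

Corrected query:
SELECT genre, AVG(rating) FROM movies WHERE rating > 5.4 GROUP BY genre

Result:
genre  | AVG(rating)
-------+------------
Drama  | 7.65       
Horror | 6          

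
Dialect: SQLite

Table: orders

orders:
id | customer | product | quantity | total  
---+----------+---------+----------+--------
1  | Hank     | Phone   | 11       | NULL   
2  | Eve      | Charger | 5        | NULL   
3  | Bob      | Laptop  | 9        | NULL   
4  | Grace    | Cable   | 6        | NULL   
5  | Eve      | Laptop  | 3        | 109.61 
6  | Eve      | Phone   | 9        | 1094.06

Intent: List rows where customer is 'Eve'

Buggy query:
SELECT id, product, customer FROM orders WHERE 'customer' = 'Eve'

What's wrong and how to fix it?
Bug: Single quotes denote string literals in SQL; the column name is being compared as a constant string

Fix: Reference the column as customer without single quotes

Corrected query:
SELECT id, product, customer FROM orders WHERE customer = 'Eve'

Result:
id | product | customer
---+---------+---------
2  | Charger | Eve     
5  | Laptop  | Eve     
6  | Phone   | Eve     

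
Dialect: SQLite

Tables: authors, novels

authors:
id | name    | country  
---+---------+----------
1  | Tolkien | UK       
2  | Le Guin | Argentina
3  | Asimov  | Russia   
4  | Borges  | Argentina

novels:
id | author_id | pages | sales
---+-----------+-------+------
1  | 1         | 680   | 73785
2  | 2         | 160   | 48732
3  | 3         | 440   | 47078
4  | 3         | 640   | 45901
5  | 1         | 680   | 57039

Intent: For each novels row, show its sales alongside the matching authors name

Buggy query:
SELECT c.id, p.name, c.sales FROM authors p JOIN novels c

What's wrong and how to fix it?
Bug: JOIN with no ON clause produces a cartesian product; every novels row pairs with every authors row

Fix: Specify the join condition linking the foreign key to the parent id

Corrected query:
SELECT c.id, p.name, c.sales FROM authors p JOIN novels c ON c.author_id = p.id

Result:
id | name    | sales
---+---------+------
1  | Tolkien | 73785
2  | Le Guin | 48732
3  | Asimov  | 47078
4  | Asimov  | 45901
5  | Tolkien | 57039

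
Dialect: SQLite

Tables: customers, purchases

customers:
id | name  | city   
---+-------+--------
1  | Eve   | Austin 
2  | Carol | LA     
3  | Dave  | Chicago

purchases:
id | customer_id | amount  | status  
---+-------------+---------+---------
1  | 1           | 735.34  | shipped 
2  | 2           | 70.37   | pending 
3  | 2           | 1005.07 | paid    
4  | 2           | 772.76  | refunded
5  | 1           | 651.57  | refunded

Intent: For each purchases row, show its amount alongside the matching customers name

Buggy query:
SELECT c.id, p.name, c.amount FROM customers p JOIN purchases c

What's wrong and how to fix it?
Bug: JOIN with no ON clause produces a cartesian product; every purchases row pairs with every customers row

Fix: Specify the join condition linking the foreign key to the parent id

Corrected query:
SELECT c.id, p.name, c.amount FROM customers p JOIN purchases c ON c.customer_id = p.id

Result:
id | name  | amount 
---+-------+--------
1  | Eve   | 735.34 
2  | Carol | 70.37  
3  | Carol | 1005.07
4  | Carol | 772.76 
5  | Eve   | 651.57 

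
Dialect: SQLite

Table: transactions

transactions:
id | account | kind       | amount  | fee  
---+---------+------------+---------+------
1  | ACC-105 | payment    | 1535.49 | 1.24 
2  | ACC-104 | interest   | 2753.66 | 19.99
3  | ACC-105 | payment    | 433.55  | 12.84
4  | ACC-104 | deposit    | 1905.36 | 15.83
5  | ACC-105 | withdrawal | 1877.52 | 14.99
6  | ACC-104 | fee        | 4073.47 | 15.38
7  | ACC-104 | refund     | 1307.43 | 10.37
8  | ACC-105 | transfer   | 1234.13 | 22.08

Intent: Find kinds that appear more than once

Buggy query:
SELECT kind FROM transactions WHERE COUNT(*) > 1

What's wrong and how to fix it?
Bug: COUNT(*) is an aggregate and cannot be used in WHERE

Fix: GROUP BY kind, then filter groups with HAVING COUNT(*) > 1

Corrected query:
SELECT kind FROM transactions GROUP BY kind HAVING COUNT(*) > 1

Result:
kind   
-------
payment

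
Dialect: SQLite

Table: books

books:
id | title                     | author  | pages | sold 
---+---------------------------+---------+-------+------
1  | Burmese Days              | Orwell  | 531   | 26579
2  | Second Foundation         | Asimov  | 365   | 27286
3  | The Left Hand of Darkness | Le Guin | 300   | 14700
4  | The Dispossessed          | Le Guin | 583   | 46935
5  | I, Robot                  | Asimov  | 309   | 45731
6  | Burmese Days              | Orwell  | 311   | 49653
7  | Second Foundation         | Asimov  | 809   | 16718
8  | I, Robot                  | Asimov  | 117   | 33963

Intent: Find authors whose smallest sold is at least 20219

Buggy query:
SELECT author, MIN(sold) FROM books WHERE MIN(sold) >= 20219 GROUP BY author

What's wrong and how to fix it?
Bug: MIN() in WHERE is a misuse of aggregate

Fix: Replace WHERE with HAVING after the GROUP BY

Corrected query:
SELECT author, MIN(sold) FROM books GROUP BY author HAVING MIN(sold) >= 20219

Result:
author | MIN(sold)
-------+----------
Orwell | 26579    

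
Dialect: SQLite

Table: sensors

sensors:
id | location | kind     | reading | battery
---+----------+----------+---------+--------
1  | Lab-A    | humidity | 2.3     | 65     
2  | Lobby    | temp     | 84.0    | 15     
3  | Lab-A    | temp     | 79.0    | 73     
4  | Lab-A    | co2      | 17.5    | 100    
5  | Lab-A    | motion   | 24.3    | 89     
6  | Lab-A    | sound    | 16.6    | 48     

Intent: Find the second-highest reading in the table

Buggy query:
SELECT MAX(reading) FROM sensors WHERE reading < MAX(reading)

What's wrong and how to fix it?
Bug: The inner MAX is an aggregate inside WHERE, which is not allowed

Fix: Compute the overall MAX in a subquery, then take MAX of rows below it

Corrected query:
SELECT MAX(reading) FROM sensors WHERE reading < (SELECT MAX(reading) FROM sensors)

Result:
MAX(reading)
------------
79          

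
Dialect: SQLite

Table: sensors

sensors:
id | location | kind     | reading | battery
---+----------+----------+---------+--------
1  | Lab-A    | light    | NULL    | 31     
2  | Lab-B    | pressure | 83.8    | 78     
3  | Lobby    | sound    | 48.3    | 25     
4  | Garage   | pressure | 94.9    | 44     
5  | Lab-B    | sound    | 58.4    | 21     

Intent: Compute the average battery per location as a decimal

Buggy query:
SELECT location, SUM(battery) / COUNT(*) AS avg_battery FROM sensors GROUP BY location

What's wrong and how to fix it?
Bug: Both operands are integers, so '/' performs integer division and truncates

Fix: Multiply by 1.0 (or CAST to REAL) to force floating-point division

Corrected query:
SELECT location, SUM(battery) * 1.0 / COUNT(*) AS avg_battery FROM sensors GROUP BY location

Result:
location | avg_battery
---------+------------
Garage   | 44         
Lab-A    | 31         
Lab-B    | 49.5       
Lobby    | 25         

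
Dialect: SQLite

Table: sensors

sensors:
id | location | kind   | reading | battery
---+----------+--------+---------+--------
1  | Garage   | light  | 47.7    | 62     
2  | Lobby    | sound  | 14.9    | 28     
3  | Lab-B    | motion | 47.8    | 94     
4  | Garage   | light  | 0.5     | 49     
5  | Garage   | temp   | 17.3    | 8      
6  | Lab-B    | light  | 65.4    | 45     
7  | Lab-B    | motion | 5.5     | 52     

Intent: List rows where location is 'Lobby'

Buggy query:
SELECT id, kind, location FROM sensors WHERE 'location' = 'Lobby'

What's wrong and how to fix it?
Bug: Single quotes denote string literals in SQL; the column name is being compared as a constant string

Fix: Remove the quotes around the column name (or use double quotes for an identifier)

Corrected query:
SELECT id, kind, location FROM sensors WHERE location = 'Lobby'

Result:
id | kind  | location
---+-------+---------
2  | sound | Lobby   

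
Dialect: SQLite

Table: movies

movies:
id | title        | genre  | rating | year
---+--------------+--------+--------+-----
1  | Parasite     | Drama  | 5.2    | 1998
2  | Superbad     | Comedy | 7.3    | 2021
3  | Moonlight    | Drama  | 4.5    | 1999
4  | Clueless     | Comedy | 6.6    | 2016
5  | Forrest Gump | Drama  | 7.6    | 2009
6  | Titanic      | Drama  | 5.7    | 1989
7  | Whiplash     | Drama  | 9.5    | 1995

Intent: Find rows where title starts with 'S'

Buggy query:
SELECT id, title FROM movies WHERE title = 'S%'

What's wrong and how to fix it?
Bug: '=' compares the literal string including the % character; pattern matching needs LIKE

Fix: Replace '=' with LIKE so 'S%' is treated as a pattern

Corrected query:
SELECT id, title FROM movies WHERE title LIKE 'S%'

Result:
id | title   
---+---------
2  | Superbad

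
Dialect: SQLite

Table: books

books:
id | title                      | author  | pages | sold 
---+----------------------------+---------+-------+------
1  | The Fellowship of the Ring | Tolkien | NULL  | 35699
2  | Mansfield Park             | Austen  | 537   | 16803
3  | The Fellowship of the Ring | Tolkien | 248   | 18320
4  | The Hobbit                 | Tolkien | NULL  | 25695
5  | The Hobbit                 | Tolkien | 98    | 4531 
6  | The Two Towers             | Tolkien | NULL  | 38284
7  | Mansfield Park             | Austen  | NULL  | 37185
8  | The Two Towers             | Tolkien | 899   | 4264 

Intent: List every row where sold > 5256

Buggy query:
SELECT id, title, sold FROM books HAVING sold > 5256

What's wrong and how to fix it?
Bug: This is a non-aggregate query (no GROUP BY, no aggregates), so in SQLite the HAVING clause is invalid here; a row-level condition belongs in WHERE

Fix: Use WHERE for row-level filtering

Corrected query:
SELECT id, title, sold FROM books WHERE sold > 5256

Result:
id | title                      | sold 
---+----------------------------+------
1  | The Fellowship of the Ring | 35699
2  | Mansfield Park             | 16803
3  | The Fellowship of the Ring | 18320
4  | The Hobbit                 | 25695
6  | The Two Towers             | 38284
7  | Mansfield Park             | 37185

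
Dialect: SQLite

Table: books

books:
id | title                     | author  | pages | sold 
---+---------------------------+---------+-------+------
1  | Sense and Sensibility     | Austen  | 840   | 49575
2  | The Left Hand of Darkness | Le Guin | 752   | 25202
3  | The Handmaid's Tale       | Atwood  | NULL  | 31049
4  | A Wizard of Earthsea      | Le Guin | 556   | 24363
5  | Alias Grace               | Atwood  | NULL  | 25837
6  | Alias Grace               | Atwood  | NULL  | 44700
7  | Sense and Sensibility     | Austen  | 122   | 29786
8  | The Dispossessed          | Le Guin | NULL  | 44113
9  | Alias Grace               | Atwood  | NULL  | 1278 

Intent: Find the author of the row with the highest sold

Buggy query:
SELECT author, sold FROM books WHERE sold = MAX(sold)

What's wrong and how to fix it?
Bug: MAX(sold) is an aggregate and cannot be used directly in WHERE

Fix: Wrap MAX in a scalar subquery so WHERE compares against a single value

Corrected query:
SELECT author, sold FROM books WHERE sold = (SELECT MAX(sold) FROM books)

Result:
author | sold 
-------+------
Austen | 49575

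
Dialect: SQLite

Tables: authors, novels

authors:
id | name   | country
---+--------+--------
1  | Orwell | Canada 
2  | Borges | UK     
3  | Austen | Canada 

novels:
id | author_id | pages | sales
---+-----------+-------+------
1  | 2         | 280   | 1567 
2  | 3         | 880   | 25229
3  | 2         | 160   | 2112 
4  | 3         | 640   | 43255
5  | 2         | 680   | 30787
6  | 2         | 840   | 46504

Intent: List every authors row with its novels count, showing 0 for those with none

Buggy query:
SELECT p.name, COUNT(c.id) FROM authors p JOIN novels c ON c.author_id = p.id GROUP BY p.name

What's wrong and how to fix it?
Bug: INNER JOIN drops authors rows that have no matching novels rows

Fix: Use LEFT JOIN so parents without children still appear (COUNT(c.id) gives 0)

Corrected query:
SELECT p.name, COUNT(c.id) FROM authors p LEFT JOIN novels c ON c.author_id = p.id GROUP BY p.name

Result:
name   | COUNT(c.id)
-------+------------
Austen | 2          
Borges | 4          
Orwell | 0          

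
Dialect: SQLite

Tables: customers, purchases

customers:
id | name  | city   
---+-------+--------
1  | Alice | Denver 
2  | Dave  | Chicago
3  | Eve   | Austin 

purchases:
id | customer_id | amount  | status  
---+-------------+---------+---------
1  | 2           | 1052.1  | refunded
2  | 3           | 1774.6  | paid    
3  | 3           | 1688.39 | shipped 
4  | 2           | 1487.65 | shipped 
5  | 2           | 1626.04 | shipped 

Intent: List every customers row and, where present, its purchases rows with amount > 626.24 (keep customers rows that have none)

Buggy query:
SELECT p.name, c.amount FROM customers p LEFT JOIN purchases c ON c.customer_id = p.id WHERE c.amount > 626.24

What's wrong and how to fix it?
Bug: A WHERE condition on the right-hand table after LEFT JOIN drops unmatched parents

Fix: Move the right-table condition into the ON clause so unmatched parents are kept

Corrected query:
SELECT p.name, c.amount FROM customers p LEFT JOIN purchases c ON c.customer_id = p.id AND c.amount > 626.24

Result:
name  | amount 
------+--------
Alice | NULL   
Dave  | 1052.1 
Dave  | 1487.65
Dave  | 1626.04
Eve   | 1688.39
Eve   | 1774.6 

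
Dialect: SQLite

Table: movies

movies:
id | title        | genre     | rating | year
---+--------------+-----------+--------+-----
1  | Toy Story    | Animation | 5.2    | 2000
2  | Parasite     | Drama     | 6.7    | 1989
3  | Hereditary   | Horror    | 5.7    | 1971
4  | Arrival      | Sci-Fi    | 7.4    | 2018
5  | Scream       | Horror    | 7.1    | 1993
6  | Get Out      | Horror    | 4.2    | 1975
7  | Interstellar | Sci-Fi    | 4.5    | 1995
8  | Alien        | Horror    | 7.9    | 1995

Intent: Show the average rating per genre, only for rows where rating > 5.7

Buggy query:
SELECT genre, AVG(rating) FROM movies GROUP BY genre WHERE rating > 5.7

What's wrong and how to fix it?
Bug: Row-level WHERE must come before GROUP BY in the clause order

Fix: Move the WHERE clause before GROUP BY

Corrected query:
SELECT genre, AVG(rating) FROM movies WHERE rating > 5.7 GROUP BY genre

Result:
genre  | AVG(rating)
-------+------------
Drama  | 6.7        
Horror | 7.5        
Sci-Fi | 7.4        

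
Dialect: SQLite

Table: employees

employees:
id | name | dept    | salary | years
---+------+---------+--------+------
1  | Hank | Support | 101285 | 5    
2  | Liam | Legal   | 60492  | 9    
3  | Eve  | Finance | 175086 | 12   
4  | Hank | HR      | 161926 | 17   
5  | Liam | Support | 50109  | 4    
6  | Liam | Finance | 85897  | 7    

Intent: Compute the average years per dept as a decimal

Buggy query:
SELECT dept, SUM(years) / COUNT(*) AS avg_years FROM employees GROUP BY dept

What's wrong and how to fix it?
Bug: SUM(years) and COUNT(*) are both integers; the division truncates the fractional part

Fix: Multiply by 1.0 (or CAST to REAL) to force floating-point division

Corrected query:
SELECT dept, SUM(years) * 1.0 / COUNT(*) AS avg_years FROM employees GROUP BY dept

Result:
dept    | avg_years
--------+----------
Finance | 9.5      
HR      | 17       
Legal   | 9        
Support | 4.5      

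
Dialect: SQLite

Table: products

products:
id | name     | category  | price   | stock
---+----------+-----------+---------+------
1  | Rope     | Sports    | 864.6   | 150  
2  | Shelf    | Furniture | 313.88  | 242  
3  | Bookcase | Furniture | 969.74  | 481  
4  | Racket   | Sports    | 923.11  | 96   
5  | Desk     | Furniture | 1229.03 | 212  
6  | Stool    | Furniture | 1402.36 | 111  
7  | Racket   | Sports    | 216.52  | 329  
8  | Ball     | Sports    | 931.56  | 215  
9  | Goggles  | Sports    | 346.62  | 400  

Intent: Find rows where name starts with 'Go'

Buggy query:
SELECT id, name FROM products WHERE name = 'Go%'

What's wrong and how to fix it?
Bug: '=' compares the literal string including the % character; pattern matching needs LIKE

Fix: Replace '=' with LIKE so 'Go%' is treated as a pattern

Corrected query:
SELECT id, name FROM products WHERE name LIKE 'Go%'

Result:
id | name   
---+--------
9  | Goggles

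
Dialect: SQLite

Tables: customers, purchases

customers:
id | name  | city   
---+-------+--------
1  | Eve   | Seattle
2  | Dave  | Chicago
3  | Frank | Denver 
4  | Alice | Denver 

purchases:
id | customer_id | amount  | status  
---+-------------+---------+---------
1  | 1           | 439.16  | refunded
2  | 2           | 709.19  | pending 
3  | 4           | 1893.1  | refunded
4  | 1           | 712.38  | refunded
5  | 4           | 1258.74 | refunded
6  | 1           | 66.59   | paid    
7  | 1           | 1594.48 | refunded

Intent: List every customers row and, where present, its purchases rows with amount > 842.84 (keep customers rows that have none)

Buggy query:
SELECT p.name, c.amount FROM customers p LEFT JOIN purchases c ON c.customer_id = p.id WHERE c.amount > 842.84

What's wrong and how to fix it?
Bug: Filtering c.amount in WHERE discards the NULL rows produced by LEFT JOIN, turning it into an inner join

Fix: Move the right-table condition into the ON clause so unmatched parents are kept

Corrected query:
SELECT p.name, c.amount FROM customers p LEFT JOIN purchases c ON c.customer_id = p.id AND c.amount > 842.84

Result:
name  | amount 
------+--------
Eve   | 1594.48
Dave  | NULL   
Frank | NULL   
Alice | 1258.74
Alice | 1893.1 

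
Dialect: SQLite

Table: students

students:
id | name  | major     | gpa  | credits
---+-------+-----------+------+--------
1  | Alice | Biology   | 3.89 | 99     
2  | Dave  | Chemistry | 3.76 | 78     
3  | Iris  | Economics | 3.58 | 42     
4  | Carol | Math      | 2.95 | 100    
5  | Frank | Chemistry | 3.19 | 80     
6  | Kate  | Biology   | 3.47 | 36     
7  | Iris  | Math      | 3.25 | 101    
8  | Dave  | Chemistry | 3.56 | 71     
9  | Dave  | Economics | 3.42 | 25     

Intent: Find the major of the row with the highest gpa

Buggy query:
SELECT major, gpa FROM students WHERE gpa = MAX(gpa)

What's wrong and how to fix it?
Bug: MAX(gpa) is an aggregate and cannot be used directly in WHERE

Fix: Wrap MAX in a scalar subquery so WHERE compares against a single value

Corrected query:
SELECT major, gpa FROM students WHERE gpa = (SELECT MAX(gpa) FROM students)

Result:
major   | gpa 
--------+-----
Biology | 3.89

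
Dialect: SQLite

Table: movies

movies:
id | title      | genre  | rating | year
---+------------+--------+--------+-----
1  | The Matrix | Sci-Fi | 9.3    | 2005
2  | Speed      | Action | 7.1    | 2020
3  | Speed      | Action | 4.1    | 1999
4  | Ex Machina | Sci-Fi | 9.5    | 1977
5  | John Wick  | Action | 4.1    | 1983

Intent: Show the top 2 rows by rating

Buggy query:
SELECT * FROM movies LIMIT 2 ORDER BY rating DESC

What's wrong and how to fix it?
Bug: LIMIT must come after ORDER BY

Fix: Swap the clauses: ORDER BY first, then LIMIT

Corrected query:
SELECT * FROM movies ORDER BY rating DESC LIMIT 2

Result:
id | title      | genre  | rating | year
---+------------+--------+--------+-----
4  | Ex Machina | Sci-Fi | 9.5    | 1977
1  | The Matrix | Sci-Fi | 9.3    | 2005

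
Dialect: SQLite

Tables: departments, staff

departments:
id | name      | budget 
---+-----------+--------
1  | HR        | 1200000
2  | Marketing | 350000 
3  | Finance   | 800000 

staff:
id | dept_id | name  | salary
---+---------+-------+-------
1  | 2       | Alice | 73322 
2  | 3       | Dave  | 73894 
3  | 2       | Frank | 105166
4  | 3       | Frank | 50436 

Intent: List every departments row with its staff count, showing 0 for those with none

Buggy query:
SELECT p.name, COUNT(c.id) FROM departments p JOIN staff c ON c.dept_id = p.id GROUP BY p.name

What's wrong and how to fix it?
Bug: An inner join excludes parents with zero children

Fix: Use LEFT JOIN so parents without children still appear (COUNT(c.id) gives 0)

Corrected query:
SELECT p.name, COUNT(c.id) FROM departments p LEFT JOIN staff c ON c.dept_id = p.id GROUP BY p.name

Result:
name      | COUNT(c.id)
----------+------------
Finance   | 2          
HR        | 0          
Marketing | 2          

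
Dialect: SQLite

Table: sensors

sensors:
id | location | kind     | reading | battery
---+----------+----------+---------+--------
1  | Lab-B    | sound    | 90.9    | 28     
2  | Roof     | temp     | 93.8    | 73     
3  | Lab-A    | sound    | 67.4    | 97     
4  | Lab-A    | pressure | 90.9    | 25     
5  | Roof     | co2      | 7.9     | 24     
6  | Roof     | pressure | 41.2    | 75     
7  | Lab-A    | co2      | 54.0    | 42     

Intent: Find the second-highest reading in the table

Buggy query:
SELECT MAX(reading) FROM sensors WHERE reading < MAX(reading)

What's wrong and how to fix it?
Bug: The inner MAX is an aggregate inside WHERE, which is not allowed

Fix: Put the inner MAX in a scalar subquery

Corrected query:
SELECT MAX(reading) FROM sensors WHERE reading < (SELECT MAX(reading) FROM sensors)

Result:
MAX(reading)
------------
90.9        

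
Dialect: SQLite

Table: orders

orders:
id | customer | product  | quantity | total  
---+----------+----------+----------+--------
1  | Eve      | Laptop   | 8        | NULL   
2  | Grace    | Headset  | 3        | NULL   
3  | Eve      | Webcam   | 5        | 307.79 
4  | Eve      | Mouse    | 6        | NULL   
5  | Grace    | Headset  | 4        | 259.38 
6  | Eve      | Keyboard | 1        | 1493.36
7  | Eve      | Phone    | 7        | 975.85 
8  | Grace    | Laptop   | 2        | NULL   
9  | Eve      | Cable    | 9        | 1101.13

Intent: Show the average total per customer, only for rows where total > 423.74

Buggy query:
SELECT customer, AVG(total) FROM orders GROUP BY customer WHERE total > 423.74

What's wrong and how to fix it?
Bug: WHERE cannot follow GROUP BY

Fix: Place WHERE between FROM and GROUP BY

Corrected query:
SELECT customer, AVG(total) FROM orders WHERE total > 423.74 GROUP BY customer

Result:
customer | AVG(total) 
---------+------------
Eve      | 1190.113333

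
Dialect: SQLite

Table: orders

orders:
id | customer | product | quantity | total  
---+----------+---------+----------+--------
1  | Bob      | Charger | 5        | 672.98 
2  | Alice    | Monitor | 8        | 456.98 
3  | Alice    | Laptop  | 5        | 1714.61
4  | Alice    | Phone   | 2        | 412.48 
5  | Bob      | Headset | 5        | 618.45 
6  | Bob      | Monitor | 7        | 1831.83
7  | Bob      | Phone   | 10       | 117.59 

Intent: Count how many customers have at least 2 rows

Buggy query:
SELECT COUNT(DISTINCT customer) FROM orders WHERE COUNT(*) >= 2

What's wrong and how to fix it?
Bug: COUNT(*) cannot appear in WHERE; the per-group count doesn't exist yet

Fix: Group first with HAVING COUNT(*) >= 2, then COUNT the resulting groups

Corrected query:
SELECT COUNT(*) FROM (SELECT customer FROM orders GROUP BY customer HAVING COUNT(*) >= 2)

Result:
COUNT(*)
--------
2       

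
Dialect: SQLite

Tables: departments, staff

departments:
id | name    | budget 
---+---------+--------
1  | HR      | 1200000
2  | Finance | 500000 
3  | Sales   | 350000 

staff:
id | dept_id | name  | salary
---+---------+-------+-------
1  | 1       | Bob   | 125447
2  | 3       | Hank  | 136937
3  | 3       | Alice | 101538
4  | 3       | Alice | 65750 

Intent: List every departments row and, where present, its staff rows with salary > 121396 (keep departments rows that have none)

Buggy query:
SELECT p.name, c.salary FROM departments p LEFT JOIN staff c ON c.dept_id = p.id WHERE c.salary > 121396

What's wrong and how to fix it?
Bug: Filtering c.salary in WHERE discards the NULL rows produced by LEFT JOIN, turning it into an inner join

Fix: Put 'c.salary > 121396' in the JOIN's ON clause instead of WHERE

Corrected query:
SELECT p.name, c.salary FROM departments p LEFT JOIN staff c ON c.dept_id = p.id AND c.salary > 121396

Result:
name    | salary
--------+-------
HR      | 125447
Finance | NULL  
Sales   | 136937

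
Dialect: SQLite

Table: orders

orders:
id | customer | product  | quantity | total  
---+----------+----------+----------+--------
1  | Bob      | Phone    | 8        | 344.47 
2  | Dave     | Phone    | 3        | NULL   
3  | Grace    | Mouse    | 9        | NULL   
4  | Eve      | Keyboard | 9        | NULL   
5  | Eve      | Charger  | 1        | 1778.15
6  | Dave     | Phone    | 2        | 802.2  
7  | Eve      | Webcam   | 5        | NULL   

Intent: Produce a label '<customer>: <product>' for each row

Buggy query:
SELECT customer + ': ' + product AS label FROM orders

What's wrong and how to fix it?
Bug: '+' is numeric addition; on text columns SQLite converts them to 0 instead of concatenating

Fix: Replace + with || to concatenate text

Corrected query:
SELECT customer || ': ' || product AS label FROM orders

Result:
label        
-------------
Bob: Phone   
Dave: Phone  
Grace: Mouse 
Eve: Keyboard
Eve: Charger 
Dave: Phone  
Eve: Webcam  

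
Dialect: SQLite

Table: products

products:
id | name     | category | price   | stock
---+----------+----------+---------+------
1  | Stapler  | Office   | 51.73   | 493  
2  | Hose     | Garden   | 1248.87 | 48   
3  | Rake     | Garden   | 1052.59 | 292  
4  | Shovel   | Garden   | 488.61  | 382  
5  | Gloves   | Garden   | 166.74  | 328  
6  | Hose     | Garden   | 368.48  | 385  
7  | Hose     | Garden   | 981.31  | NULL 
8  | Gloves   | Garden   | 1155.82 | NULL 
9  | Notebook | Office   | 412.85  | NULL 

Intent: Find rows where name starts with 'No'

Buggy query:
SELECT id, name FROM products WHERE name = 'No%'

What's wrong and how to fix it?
Bug: '=' compares the literal string including the % character; pattern matching needs LIKE

Fix: Use LIKE for wildcard pattern matching

Corrected query:
SELECT id, name FROM products WHERE name LIKE 'No%'

Result:
id | name    
---+---------
9  | Notebook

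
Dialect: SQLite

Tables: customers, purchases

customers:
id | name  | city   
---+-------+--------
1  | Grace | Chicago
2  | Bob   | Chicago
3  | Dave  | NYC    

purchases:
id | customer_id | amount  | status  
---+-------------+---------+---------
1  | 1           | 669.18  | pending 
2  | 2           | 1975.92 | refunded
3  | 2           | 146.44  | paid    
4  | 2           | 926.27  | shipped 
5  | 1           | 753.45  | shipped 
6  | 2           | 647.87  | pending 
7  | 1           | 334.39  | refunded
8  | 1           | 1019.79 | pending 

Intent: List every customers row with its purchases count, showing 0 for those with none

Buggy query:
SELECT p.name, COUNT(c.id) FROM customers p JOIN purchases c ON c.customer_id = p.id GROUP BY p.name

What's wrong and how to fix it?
Bug: An inner join excludes parents with zero children

Fix: Switch to LEFT JOIN to retain unmatched parent rows

Corrected query:
SELECT p.name, COUNT(c.id) FROM customers p LEFT JOIN purchases c ON c.customer_id = p.id GROUP BY p.name

Result:
name  | COUNT(c.id)
------+------------
Bob   | 4          
Dave  | 0          
Grace | 4          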